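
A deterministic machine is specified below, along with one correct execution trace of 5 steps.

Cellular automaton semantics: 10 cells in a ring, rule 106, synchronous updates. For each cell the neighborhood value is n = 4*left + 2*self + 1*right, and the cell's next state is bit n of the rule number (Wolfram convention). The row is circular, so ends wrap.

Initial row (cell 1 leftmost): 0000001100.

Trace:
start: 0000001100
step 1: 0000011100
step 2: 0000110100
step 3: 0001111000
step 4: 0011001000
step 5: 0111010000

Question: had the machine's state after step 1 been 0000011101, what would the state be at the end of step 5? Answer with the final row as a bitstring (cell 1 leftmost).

state after step 1 := 0000011101
step 2: 0000110110
step 3: 0001111110
step 4: 0011000010
step 5: 0111000100

0111000100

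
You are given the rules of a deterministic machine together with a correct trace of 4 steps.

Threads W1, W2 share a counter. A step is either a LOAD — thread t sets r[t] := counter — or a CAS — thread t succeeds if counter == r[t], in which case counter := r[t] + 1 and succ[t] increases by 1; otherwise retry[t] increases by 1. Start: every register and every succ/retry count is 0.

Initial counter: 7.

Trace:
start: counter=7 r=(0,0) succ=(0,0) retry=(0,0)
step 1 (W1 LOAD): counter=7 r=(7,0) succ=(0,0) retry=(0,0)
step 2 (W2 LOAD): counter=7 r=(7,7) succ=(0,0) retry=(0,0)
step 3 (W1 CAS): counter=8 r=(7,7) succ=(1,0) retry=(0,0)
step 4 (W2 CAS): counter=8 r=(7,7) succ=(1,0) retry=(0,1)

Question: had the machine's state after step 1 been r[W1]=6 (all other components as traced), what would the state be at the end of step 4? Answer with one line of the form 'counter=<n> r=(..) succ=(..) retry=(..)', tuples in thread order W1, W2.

counter=8 r=(6,7) succ=(0,1) retry=(1,0)

state after step 1 := counter=7 r=(6,0) succ=(0,0) retry=(0,0)
step 2 (W2 LOAD): counter=7 r=(6,7) succ=(0,0) retry=(0,0)
step 3 (W1 CAS): counter=7 r=(6,7) succ=(0,0) retry=(1,0)
step 4 (W2 CAS): counter=8 r=(6,7) succ=(0,1) retry=(1,0)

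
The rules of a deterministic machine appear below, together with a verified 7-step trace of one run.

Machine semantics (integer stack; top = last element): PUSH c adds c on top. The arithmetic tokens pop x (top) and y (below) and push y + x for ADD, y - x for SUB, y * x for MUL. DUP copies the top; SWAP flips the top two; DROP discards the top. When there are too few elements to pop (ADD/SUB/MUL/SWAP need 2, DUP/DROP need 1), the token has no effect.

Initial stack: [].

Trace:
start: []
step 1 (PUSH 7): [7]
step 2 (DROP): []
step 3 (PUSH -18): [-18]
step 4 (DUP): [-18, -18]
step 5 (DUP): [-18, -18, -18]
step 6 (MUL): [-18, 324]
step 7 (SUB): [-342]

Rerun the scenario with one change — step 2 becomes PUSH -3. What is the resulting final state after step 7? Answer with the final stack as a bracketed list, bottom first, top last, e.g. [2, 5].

[7, -3, -342]

(re-executing from step 2 with the substitution; state before step 2: [7])
step 2 (PUSH -3): [7, -3]
step 3 (PUSH -18): [7, -3, -18]
step 4 (DUP): [7, -3, -18, -18]
step 5 (DUP): [7, -3, -18, -18, -18]
step 6 (MUL): [7, -3, -18, 324]
step 7 (SUB): [7, -3, -342]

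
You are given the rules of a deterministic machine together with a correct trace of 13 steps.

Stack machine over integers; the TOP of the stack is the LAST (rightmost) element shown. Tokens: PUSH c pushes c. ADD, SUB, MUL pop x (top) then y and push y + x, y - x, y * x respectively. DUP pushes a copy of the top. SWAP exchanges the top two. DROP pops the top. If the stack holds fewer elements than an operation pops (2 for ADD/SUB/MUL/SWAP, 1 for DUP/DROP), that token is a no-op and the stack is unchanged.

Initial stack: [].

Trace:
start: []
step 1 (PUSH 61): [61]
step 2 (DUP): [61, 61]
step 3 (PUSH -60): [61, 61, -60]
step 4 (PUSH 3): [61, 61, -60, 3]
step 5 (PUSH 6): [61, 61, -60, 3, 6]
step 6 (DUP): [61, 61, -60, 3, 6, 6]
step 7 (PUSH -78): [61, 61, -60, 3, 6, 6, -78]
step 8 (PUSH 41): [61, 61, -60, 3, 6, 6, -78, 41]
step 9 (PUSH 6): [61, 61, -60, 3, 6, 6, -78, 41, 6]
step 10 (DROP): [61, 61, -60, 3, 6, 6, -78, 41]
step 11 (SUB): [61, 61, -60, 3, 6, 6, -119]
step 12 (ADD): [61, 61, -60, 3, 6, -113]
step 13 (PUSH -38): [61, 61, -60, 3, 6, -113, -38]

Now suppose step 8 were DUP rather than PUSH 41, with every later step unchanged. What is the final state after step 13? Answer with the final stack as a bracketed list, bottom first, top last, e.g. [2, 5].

[61, 61, -60, 3, 6, 6, -38]

(re-executing from step 8 with the substitution; state before step 8: [61, 61, -60, 3, 6, 6, -78])
step 8 (DUP): [61, 61, -60, 3, 6, 6, -78, -78]
step 9 (PUSH 6): [61, 61, -60, 3, 6, 6, -78, -78, 6]
step 10 (DROP): [61, 61, -60, 3, 6, 6, -78, -78]
step 11 (SUB): [61, 61, -60, 3, 6, 6, 0]
step 12 (ADD): [61, 61, -60, 3, 6, 6]
step 13 (PUSH -38): [61, 61, -60, 3, 6, 6, -38]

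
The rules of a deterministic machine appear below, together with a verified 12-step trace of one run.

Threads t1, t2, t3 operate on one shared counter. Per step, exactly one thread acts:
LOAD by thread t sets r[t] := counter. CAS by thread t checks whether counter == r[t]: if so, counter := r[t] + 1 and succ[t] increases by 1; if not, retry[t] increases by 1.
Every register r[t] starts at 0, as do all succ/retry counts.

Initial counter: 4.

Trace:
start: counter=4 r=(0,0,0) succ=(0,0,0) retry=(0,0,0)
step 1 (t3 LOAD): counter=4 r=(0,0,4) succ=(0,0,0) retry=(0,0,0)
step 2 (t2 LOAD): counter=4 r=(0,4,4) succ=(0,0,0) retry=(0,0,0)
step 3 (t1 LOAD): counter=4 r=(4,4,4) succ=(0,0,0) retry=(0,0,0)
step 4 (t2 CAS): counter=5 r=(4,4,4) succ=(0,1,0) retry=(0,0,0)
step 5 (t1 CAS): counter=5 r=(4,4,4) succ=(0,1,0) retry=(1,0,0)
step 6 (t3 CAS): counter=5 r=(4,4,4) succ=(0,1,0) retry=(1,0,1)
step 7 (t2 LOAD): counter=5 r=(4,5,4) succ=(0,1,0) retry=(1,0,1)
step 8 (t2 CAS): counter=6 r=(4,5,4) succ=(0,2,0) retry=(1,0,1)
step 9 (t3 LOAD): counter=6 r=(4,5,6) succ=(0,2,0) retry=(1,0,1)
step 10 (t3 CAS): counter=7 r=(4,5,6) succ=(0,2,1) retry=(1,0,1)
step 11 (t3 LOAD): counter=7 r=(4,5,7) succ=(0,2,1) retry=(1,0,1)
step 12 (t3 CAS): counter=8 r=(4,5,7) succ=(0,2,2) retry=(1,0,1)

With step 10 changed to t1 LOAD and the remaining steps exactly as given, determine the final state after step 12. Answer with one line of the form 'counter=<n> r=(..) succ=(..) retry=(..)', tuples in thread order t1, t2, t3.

(re-executing from step 10 with the substitution; state before step 10: counter=6 r=(4,5,6) succ=(0,2,0) retry=(1,0,1))
step 10 (t1 LOAD): counter=6 r=(6,5,6) succ=(0,2,0) retry=(1,0,1)
step 11 (t3 LOAD): counter=6 r=(6,5,6) succ=(0,2,0) retry=(1,0,1)
step 12 (t3 CAS): counter=7 r=(6,5,6) succ=(0,2,1) retry=(1,0,1)

counter=7 r=(6,5,6) succ=(0,2,1) retry=(1,0,1)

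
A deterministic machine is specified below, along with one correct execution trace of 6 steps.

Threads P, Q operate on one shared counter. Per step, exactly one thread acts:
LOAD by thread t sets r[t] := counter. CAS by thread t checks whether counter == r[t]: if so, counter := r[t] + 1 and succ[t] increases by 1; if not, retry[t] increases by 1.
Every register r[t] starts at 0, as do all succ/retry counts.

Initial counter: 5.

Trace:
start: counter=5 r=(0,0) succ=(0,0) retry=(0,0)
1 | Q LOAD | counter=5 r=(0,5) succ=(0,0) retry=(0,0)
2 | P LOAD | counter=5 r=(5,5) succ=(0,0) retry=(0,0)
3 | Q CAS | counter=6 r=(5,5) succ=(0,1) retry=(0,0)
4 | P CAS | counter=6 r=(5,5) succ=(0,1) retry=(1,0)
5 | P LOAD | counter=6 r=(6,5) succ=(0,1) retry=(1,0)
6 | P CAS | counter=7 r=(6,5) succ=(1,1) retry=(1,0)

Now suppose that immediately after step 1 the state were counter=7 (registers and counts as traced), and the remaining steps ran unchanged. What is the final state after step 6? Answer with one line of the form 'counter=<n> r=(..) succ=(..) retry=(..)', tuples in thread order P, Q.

counter=9 r=(8,5) succ=(2,0) retry=(0,1)

state after step 1 := counter=7 r=(0,5) succ=(0,0) retry=(0,0)
2 | P LOAD | counter=7 r=(7,5) succ=(0,0) retry=(0,0)
3 | Q CAS | counter=7 r=(7,5) succ=(0,0) retry=(0,1)
4 | P CAS | counter=8 r=(7,5) succ=(1,0) retry=(0,1)
5 | P LOAD | counter=8 r=(8,5) succ=(1,0) retry=(0,1)
6 | P CAS | counter=9 r=(8,5) succ=(2,0) retry=(0,1)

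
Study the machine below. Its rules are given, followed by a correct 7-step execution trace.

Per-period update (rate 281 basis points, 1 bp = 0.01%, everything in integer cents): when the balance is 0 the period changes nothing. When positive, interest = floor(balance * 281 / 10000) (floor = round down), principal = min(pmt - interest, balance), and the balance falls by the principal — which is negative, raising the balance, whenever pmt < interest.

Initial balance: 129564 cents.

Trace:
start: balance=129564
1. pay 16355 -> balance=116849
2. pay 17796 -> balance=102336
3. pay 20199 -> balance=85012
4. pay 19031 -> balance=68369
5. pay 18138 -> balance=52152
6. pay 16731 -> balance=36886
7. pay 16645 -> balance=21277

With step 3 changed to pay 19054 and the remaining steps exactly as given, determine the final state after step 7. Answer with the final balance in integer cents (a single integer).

22557

(re-executing from step 3 with the substitution; state before step 3: balance=102336)
3. pay 19054 -> balance=86157
4. pay 19031 -> balance=69547
5. pay 18138 -> balance=53363
6. pay 16731 -> balance=38131
7. pay 16645 -> balance=22557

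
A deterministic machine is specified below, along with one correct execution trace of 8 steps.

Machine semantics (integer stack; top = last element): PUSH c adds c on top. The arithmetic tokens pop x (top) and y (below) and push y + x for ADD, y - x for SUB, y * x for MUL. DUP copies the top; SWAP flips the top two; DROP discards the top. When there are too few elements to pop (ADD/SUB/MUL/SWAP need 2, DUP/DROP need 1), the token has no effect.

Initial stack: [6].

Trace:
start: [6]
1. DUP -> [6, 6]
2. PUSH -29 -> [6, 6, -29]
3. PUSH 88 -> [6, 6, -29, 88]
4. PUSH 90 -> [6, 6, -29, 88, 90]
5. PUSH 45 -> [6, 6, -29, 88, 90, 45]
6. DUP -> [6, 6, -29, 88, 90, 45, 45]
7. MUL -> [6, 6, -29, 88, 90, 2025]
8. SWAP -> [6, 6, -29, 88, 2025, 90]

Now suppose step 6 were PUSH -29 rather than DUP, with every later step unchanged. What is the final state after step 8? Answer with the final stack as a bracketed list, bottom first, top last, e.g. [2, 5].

[6, 6, -29, 88, -1305, 90]

(re-executing from step 6 with the substitution; state before step 6: [6, 6, -29, 88, 90, 45])
6. PUSH -29 -> [6, 6, -29, 88, 90, 45, -29]
7. MUL -> [6, 6, -29, 88, 90, -1305]
8. SWAP -> [6, 6, -29, 88, -1305, 90]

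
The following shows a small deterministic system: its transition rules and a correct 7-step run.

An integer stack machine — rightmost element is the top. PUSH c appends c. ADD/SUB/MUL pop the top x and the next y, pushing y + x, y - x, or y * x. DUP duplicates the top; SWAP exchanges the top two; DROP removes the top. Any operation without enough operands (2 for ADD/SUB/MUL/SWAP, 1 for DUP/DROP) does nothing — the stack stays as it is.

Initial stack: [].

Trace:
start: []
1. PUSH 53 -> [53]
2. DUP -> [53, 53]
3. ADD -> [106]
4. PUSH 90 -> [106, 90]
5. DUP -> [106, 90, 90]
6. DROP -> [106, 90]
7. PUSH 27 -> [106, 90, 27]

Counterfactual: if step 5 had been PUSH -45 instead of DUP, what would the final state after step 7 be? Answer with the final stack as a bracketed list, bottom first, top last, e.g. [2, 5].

[106, 90, 27]

(re-executing from step 5 with the substitution; state before step 5: [106, 90])
5. PUSH -45 -> [106, 90, -45]
6. DROP -> [106, 90]
7. PUSH 27 -> [106, 90, 27]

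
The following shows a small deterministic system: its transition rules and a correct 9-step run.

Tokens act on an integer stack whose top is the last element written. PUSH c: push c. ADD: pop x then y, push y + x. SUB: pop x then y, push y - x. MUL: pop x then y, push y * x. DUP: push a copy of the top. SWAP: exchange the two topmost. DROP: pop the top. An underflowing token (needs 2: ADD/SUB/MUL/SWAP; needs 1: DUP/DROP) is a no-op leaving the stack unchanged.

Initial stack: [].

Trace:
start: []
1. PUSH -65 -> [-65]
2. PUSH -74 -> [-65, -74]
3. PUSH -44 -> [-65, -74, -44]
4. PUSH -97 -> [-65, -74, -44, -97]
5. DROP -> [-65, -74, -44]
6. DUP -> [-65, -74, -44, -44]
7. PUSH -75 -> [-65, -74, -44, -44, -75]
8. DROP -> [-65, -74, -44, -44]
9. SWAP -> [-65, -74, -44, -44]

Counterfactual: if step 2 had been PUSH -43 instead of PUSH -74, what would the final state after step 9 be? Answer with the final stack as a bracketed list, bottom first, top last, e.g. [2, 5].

(re-executing from step 2 with the substitution; state before step 2: [-65])
2. PUSH -43 -> [-65, -43]
3. PUSH -44 -> [-65, -43, -44]
4. PUSH -97 -> [-65, -43, -44, -97]
5. DROP -> [-65, -43, -44]
6. DUP -> [-65, -43, -44, -44]
7. PUSH -75 -> [-65, -43, -44, -44, -75]
8. DROP -> [-65, -43, -44, -44]
9. SWAP -> [-65, -43, -44, -44]

[-65, -43, -44, -44]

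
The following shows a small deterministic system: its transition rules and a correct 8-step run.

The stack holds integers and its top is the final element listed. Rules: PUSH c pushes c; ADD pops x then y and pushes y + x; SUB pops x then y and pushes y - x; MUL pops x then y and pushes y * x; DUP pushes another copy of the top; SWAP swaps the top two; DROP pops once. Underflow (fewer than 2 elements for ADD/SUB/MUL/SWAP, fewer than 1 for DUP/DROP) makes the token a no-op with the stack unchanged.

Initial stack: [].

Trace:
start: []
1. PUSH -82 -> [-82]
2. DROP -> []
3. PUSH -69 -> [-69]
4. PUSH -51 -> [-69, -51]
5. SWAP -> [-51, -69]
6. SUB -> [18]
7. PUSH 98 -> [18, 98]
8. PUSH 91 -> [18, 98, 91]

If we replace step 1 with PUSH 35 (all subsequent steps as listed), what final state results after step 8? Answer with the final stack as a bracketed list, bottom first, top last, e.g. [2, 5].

(re-executing from step 1 with the substitution; state before step 1: [])
1. PUSH 35 -> [35]
2. DROP -> []
3. PUSH -69 -> [-69]
4. PUSH -51 -> [-69, -51]
5. SWAP -> [-51, -69]
6. SUB -> [18]
7. PUSH 98 -> [18, 98]
8. PUSH 91 -> [18, 98, 91]

[18, 98, 91]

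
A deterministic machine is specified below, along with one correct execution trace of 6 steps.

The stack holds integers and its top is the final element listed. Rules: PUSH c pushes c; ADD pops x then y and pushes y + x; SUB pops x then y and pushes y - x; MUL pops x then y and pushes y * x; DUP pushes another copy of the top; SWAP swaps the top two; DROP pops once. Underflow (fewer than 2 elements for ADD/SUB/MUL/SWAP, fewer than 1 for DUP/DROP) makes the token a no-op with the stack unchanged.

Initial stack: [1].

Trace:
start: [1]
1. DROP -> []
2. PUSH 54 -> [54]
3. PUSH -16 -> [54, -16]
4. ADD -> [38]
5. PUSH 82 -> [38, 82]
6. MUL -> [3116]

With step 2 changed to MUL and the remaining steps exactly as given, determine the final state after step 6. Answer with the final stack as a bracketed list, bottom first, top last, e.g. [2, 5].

[-1312]

(re-executing from step 2 with the substitution; state before step 2: [])
2. MUL -> []
3. PUSH -16 -> [-16]
4. ADD -> [-16]
5. PUSH 82 -> [-16, 82]
6. MUL -> [-1312]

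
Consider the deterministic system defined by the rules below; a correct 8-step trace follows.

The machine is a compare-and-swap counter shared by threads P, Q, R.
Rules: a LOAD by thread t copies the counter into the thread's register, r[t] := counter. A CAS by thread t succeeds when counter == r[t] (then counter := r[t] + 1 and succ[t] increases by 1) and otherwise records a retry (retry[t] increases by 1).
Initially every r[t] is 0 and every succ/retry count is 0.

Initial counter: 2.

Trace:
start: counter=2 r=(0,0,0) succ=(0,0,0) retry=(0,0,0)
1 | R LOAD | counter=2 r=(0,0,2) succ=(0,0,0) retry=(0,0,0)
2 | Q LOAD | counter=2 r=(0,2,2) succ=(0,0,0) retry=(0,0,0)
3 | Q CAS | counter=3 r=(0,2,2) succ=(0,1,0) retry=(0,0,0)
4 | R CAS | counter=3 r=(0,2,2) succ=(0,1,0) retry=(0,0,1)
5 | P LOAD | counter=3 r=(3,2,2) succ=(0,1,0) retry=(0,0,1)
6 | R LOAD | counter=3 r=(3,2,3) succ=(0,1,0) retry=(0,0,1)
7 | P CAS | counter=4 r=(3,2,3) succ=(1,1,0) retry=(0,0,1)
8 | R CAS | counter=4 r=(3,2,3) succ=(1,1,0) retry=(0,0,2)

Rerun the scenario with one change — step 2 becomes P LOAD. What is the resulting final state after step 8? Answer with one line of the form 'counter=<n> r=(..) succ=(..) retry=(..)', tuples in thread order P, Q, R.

(re-executing from step 2 with the substitution; state before step 2: counter=2 r=(0,0,2) succ=(0,0,0) retry=(0,0,0))
2 | P LOAD | counter=2 r=(2,0,2) succ=(0,0,0) retry=(0,0,0)
3 | Q CAS | counter=2 r=(2,0,2) succ=(0,0,0) retry=(0,1,0)
4 | R CAS | counter=3 r=(2,0,2) succ=(0,0,1) retry=(0,1,0)
5 | P LOAD | counter=3 r=(3,0,2) succ=(0,0,1) retry=(0,1,0)
6 | R LOAD | counter=3 r=(3,0,3) succ=(0,0,1) retry=(0,1,0)
7 | P CAS | counter=4 r=(3,0,3) succ=(1,0,1) retry=(0,1,0)
8 | R CAS | counter=4 r=(3,0,3) succ=(1,0,1) retry=(0,1,1)

counter=4 r=(3,0,3) succ=(1,0,1) retry=(0,1,1)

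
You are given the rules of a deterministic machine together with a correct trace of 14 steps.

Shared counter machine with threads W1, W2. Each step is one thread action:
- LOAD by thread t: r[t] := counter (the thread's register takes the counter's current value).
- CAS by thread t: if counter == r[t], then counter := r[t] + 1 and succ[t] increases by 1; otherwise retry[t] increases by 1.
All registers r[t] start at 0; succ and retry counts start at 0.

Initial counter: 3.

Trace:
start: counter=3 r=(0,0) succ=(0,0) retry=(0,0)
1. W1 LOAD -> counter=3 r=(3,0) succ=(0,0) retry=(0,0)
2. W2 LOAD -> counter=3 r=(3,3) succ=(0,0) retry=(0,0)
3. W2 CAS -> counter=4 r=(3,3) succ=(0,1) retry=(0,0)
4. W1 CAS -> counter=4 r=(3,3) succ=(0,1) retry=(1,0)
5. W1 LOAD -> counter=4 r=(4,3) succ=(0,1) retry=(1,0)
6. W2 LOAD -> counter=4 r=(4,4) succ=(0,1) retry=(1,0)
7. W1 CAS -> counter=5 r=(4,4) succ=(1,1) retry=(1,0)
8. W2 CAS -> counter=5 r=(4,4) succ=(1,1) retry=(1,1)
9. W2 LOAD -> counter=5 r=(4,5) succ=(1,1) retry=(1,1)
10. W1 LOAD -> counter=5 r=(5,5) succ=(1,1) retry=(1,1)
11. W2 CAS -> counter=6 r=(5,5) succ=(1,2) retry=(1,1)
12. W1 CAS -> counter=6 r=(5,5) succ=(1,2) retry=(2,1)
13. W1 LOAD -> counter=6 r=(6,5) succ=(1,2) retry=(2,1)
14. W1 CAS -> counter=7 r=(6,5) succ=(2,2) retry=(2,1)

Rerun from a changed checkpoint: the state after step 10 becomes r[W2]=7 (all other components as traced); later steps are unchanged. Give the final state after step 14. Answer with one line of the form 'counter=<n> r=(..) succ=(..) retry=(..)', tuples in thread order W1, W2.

state after step 10 := counter=5 r=(5,7) succ=(1,1) retry=(1,1)
11. W2 CAS -> counter=5 r=(5,7) succ=(1,1) retry=(1,2)
12. W1 CAS -> counter=6 r=(5,7) succ=(2,1) retry=(1,2)
13. W1 LOAD -> counter=6 r=(6,7) succ=(2,1) retry=(1,2)
14. W1 CAS -> counter=7 r=(6,7) succ=(3,1) retry=(1,2)

counter=7 r=(6,7) succ=(3,1) retry=(1,2)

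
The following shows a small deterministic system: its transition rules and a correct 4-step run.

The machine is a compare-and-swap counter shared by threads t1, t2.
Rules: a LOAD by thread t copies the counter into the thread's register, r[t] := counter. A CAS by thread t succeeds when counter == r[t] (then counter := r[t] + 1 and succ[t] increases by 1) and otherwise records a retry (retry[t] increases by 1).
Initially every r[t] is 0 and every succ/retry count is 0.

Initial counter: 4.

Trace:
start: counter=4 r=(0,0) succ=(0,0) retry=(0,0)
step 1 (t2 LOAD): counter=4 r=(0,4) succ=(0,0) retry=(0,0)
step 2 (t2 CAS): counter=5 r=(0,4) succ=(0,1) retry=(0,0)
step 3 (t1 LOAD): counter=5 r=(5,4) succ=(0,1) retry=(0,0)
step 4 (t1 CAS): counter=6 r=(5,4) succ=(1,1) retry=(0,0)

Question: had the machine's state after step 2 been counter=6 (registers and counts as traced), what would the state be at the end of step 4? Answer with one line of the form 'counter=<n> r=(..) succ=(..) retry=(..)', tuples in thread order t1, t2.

counter=7 r=(6,4) succ=(1,1) retry=(0,0)

state after step 2 := counter=6 r=(0,4) succ=(0,1) retry=(0,0)
step 3 (t1 LOAD): counter=6 r=(6,4) succ=(0,1) retry=(0,0)
step 4 (t1 CAS): counter=7 r=(6,4) succ=(1,1) retry=(0,0)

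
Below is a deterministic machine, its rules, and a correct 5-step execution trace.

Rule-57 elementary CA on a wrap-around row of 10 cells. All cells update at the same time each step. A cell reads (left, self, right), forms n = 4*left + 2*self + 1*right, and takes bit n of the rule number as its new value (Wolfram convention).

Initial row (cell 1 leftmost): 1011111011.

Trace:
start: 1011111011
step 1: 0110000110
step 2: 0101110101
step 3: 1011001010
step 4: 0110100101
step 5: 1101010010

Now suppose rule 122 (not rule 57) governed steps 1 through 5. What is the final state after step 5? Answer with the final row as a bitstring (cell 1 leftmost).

(re-executing steps 1..5 under rule 122; state before step 1: 1011111011)
step 1: 1110001110
step 2: 1011011011
step 3: 1111111110
step 4: 1000000011
step 5: 1100000110

1100000110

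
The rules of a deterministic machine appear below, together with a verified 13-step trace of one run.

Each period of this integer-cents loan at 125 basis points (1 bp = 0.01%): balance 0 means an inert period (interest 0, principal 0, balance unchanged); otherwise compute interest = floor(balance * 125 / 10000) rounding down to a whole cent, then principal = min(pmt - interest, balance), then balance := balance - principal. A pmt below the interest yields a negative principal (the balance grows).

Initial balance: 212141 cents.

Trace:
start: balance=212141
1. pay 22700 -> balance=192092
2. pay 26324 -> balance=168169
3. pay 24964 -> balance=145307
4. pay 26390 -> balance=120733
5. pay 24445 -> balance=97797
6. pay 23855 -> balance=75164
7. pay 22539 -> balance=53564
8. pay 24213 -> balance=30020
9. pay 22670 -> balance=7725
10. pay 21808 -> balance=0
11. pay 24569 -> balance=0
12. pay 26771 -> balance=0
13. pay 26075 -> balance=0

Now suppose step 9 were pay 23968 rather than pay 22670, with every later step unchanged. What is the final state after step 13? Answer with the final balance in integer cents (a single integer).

(re-executing from step 9 with the substitution; state before step 9: balance=30020)
9. pay 23968 -> balance=6427
10. pay 21808 -> balance=0
11. pay 24569 -> balance=0
12. pay 26771 -> balance=0
13. pay 26075 -> balance=0

0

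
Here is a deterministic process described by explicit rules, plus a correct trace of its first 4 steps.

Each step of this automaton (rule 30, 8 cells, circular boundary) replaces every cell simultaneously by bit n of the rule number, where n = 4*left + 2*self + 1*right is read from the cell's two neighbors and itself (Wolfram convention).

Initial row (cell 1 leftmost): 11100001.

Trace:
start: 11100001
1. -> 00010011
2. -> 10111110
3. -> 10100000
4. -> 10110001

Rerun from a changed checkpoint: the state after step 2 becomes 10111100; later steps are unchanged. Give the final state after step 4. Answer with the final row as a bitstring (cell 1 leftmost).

00110110

state after step 2 := 10111100
3. -> 10100011
4. -> 00110110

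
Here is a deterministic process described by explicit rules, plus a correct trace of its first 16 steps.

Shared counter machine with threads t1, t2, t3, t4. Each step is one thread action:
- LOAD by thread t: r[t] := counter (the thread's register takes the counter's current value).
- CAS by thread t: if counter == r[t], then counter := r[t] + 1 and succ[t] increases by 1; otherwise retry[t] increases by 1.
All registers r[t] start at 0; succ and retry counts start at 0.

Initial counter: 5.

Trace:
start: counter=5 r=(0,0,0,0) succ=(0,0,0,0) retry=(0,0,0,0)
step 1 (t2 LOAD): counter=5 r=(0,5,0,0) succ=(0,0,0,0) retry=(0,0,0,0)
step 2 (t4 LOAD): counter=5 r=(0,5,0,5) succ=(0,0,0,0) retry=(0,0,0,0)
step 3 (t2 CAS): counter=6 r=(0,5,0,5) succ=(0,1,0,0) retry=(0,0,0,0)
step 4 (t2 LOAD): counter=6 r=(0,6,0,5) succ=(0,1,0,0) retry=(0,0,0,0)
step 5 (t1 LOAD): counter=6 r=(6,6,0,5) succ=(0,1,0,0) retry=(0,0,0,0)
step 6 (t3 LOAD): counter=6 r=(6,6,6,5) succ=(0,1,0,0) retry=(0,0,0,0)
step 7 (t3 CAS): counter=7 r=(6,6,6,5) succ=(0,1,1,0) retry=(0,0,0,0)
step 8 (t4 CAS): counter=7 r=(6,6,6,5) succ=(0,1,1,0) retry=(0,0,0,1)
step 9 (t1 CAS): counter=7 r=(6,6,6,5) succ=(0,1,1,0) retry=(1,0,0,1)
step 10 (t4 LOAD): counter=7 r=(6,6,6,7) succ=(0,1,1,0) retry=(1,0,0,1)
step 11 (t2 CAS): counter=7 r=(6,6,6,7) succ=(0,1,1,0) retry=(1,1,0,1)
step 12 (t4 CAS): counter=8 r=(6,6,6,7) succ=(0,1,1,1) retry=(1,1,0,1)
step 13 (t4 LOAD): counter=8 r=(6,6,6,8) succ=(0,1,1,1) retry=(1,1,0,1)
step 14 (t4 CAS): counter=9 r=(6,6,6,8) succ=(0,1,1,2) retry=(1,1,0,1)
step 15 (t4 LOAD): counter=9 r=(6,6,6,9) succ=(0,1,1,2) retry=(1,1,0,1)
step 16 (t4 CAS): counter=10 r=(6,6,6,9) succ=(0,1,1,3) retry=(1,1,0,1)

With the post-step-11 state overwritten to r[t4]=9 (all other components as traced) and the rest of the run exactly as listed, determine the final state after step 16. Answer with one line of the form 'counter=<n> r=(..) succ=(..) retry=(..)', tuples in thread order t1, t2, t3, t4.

state after step 11 := counter=7 r=(6,6,6,9) succ=(0,1,1,0) retry=(1,1,0,1)
step 12 (t4 CAS): counter=7 r=(6,6,6,9) succ=(0,1,1,0) retry=(1,1,0,2)
step 13 (t4 LOAD): counter=7 r=(6,6,6,7) succ=(0,1,1,0) retry=(1,1,0,2)
step 14 (t4 CAS): counter=8 r=(6,6,6,7) succ=(0,1,1,1) retry=(1,1,0,2)
step 15 (t4 LOAD): counter=8 r=(6,6,6,8) succ=(0,1,1,1) retry=(1,1,0,2)
step 16 (t4 CAS): counter=9 r=(6,6,6,8) succ=(0,1,1,2) retry=(1,1,0,2)

counter=9 r=(6,6,6,8) succ=(0,1,1,2) retry=(1,1,0,2)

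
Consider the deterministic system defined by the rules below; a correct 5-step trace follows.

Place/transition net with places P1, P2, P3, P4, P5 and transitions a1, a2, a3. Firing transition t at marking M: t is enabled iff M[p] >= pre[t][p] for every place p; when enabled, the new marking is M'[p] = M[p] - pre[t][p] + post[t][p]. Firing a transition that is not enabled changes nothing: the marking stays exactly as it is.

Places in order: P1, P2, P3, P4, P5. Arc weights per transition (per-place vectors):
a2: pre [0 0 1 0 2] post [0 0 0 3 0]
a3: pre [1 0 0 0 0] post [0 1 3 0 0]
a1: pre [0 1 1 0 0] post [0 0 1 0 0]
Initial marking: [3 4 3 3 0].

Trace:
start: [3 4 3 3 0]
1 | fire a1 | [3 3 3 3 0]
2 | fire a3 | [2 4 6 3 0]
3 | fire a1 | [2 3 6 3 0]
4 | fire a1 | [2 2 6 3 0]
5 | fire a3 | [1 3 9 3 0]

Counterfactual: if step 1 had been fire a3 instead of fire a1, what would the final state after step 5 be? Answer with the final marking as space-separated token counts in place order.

0 5 12 3 0

(re-executing from step 1 with the substitution; state before step 1: [3 4 3 3 0])
1 | fire a3 | [2 5 6 3 0]
2 | fire a3 | [1 6 9 3 0]
3 | fire a1 | [1 5 9 3 0]
4 | fire a1 | [1 4 9 3 0]
5 | fire a3 | [0 5 12 3 0]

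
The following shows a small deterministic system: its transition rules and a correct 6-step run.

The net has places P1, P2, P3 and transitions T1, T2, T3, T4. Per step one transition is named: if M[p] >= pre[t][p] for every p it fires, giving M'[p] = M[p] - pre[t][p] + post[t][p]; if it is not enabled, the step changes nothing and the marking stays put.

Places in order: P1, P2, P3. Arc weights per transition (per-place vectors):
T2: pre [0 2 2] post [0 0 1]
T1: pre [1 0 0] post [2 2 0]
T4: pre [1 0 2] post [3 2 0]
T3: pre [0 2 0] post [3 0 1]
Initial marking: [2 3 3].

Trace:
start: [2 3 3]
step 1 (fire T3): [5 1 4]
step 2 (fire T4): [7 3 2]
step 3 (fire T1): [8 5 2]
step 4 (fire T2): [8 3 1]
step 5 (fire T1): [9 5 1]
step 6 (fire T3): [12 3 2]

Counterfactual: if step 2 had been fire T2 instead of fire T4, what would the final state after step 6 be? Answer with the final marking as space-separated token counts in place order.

(re-executing from step 2 with the substitution; state before step 2: [5 1 4])
step 2 (fire T2): [5 1 4]
step 3 (fire T1): [6 3 4]
step 4 (fire T2): [6 1 3]
step 5 (fire T1): [7 3 3]
step 6 (fire T3): [10 1 4]

10 1 4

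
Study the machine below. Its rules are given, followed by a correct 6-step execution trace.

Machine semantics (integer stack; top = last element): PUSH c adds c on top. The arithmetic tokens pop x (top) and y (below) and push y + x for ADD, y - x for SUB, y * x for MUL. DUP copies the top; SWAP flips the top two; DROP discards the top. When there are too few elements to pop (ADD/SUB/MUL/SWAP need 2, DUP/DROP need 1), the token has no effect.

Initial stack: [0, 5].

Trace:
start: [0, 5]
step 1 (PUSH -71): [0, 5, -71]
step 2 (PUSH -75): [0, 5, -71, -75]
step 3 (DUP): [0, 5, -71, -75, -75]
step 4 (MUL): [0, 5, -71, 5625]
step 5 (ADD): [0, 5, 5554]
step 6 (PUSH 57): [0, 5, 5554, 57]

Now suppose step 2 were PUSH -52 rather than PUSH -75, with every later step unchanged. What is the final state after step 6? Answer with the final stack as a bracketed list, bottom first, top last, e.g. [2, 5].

[0, 5, 2633, 57]

(re-executing from step 2 with the substitution; state before step 2: [0, 5, -71])
step 2 (PUSH -52): [0, 5, -71, -52]
step 3 (DUP): [0, 5, -71, -52, -52]
step 4 (MUL): [0, 5, -71, 2704]
step 5 (ADD): [0, 5, 2633]
step 6 (PUSH 57): [0, 5, 2633, 57]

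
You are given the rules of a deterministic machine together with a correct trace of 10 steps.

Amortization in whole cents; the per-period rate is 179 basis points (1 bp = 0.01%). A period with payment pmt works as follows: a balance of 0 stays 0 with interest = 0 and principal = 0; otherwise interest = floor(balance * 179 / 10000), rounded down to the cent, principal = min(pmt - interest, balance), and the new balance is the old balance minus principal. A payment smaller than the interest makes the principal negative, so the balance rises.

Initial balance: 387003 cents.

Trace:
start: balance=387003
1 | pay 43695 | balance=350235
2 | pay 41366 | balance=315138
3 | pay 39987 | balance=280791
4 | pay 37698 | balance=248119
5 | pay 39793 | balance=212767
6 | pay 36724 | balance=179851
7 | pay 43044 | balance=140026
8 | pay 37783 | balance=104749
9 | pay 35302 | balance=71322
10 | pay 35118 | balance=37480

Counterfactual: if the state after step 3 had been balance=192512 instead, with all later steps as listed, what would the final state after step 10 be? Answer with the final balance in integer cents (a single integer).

state after step 3 := balance=192512
4 | pay 37698 | balance=158259
5 | pay 39793 | balance=121298
6 | pay 36724 | balance=86745
7 | pay 43044 | balance=45253
8 | pay 37783 | balance=8280
9 | pay 35302 | balance=0
10 | pay 35118 | balance=0

0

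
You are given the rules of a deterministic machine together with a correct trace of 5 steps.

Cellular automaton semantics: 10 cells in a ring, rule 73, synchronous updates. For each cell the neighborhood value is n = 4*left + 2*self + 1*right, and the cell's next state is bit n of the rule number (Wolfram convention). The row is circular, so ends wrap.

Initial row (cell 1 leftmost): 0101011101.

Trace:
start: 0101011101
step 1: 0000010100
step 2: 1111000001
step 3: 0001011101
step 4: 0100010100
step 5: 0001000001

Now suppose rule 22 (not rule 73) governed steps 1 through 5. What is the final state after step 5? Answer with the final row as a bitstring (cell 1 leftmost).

0000000000

(re-executing steps 1..5 under rule 22; state before step 1: 0101011101)
step 1: 0101000001
step 2: 0101100011
step 3: 0100010100
step 4: 1110110110
step 5: 0000000000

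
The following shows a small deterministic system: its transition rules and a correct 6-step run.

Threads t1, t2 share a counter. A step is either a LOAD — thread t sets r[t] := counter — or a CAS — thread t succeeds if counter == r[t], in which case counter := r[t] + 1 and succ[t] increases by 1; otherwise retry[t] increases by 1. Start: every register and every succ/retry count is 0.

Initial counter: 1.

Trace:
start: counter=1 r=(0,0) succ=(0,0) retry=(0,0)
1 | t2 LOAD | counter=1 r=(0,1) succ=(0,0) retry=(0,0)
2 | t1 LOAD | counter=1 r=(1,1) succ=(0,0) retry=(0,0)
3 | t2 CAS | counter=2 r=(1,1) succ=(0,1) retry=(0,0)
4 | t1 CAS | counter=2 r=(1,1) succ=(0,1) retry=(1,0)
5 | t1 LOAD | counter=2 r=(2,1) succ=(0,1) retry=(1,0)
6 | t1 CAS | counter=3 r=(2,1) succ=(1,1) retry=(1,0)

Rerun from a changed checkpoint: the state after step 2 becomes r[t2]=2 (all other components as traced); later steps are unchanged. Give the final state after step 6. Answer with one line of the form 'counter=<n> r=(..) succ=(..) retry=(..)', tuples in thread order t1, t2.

counter=3 r=(2,2) succ=(2,0) retry=(0,1)

state after step 2 := counter=1 r=(1,2) succ=(0,0) retry=(0,0)
3 | t2 CAS | counter=1 r=(1,2) succ=(0,0) retry=(0,1)
4 | t1 CAS | counter=2 r=(1,2) succ=(1,0) retry=(0,1)
5 | t1 LOAD | counter=2 r=(2,2) succ=(1,0) retry=(0,1)
6 | t1 CAS | counter=3 r=(2,2) succ=(2,0) retry=(0,1)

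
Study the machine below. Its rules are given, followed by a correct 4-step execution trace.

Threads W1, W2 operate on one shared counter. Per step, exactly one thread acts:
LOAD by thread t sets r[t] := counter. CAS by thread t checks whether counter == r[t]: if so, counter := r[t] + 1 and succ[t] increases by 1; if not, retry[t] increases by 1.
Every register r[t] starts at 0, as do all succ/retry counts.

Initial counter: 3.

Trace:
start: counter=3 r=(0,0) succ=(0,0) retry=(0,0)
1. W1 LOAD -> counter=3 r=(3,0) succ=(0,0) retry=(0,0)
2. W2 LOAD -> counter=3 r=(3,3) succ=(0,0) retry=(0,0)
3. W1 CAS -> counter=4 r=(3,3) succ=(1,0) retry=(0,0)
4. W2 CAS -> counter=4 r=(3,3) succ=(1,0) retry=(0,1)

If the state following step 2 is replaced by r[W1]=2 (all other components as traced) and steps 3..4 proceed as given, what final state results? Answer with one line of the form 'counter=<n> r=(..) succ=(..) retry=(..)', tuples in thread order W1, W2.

state after step 2 := counter=3 r=(2,3) succ=(0,0) retry=(0,0)
3. W1 CAS -> counter=3 r=(2,3) succ=(0,0) retry=(1,0)
4. W2 CAS -> counter=4 r=(2,3) succ=(0,1) retry=(1,0)

counter=4 r=(2,3) succ=(0,1) retry=(1,0)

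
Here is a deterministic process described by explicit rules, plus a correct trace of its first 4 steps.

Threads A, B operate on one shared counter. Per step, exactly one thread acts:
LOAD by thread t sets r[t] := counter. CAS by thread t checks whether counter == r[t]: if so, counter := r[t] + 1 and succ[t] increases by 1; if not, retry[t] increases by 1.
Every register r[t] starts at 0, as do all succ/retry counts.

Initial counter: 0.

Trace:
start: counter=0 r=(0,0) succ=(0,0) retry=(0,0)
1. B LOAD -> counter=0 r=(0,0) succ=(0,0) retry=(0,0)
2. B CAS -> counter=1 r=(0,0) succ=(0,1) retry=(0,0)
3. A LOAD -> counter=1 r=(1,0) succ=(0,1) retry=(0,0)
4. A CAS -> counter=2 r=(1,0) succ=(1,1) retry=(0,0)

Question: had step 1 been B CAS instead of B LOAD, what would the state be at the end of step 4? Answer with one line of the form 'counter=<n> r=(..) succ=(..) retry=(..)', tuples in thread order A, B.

(re-executing from step 1 with the substitution; state before step 1: counter=0 r=(0,0) succ=(0,0) retry=(0,0))
1. B CAS -> counter=1 r=(0,0) succ=(0,1) retry=(0,0)
2. B CAS -> counter=1 r=(0,0) succ=(0,1) retry=(0,1)
3. A LOAD -> counter=1 r=(1,0) succ=(0,1) retry=(0,1)
4. A CAS -> counter=2 r=(1,0) succ=(1,1) retry=(0,1)

counter=2 r=(1,0) succ=(1,1) retry=(0,1)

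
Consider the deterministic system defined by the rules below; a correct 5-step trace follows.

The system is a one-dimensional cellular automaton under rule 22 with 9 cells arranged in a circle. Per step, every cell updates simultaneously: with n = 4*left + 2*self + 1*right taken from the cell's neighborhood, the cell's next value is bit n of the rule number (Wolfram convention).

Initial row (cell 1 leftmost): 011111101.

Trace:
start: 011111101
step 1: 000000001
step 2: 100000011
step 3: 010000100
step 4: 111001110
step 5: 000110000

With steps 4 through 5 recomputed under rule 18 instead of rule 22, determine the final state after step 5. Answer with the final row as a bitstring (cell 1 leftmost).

000110000

(re-executing steps 4..5 under rule 18; state before step 4: 010000100)
step 4: 101001010
step 5: 000110000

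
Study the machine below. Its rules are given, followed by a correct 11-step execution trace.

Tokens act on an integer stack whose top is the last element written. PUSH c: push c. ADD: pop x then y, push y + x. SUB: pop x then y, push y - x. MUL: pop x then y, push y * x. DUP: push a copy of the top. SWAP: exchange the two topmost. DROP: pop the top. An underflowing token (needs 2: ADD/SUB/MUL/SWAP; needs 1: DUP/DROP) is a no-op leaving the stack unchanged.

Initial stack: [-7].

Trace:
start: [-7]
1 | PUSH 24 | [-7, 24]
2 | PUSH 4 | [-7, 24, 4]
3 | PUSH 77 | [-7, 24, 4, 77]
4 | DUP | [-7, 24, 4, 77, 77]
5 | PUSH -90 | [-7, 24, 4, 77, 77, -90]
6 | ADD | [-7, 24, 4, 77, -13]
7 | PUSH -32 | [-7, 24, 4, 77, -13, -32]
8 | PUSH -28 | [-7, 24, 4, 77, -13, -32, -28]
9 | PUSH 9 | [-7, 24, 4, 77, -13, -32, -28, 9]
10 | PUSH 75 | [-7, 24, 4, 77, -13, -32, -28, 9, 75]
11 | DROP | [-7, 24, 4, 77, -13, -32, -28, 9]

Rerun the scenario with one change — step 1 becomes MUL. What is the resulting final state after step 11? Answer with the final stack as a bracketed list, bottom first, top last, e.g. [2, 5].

[-7, 4, 77, -13, -32, -28, 9]

(re-executing from step 1 with the substitution; state before step 1: [-7])
1 | MUL | [-7]
2 | PUSH 4 | [-7, 4]
3 | PUSH 77 | [-7, 4, 77]
4 | DUP | [-7, 4, 77, 77]
5 | PUSH -90 | [-7, 4, 77, 77, -90]
6 | ADD | [-7, 4, 77, -13]
7 | PUSH -32 | [-7, 4, 77, -13, -32]
8 | PUSH -28 | [-7, 4, 77, -13, -32, -28]
9 | PUSH 9 | [-7, 4, 77, -13, -32, -28, 9]
10 | PUSH 75 | [-7, 4, 77, -13, -32, -28, 9, 75]
11 | DROP | [-7, 4, 77, -13, -32, -28, 9]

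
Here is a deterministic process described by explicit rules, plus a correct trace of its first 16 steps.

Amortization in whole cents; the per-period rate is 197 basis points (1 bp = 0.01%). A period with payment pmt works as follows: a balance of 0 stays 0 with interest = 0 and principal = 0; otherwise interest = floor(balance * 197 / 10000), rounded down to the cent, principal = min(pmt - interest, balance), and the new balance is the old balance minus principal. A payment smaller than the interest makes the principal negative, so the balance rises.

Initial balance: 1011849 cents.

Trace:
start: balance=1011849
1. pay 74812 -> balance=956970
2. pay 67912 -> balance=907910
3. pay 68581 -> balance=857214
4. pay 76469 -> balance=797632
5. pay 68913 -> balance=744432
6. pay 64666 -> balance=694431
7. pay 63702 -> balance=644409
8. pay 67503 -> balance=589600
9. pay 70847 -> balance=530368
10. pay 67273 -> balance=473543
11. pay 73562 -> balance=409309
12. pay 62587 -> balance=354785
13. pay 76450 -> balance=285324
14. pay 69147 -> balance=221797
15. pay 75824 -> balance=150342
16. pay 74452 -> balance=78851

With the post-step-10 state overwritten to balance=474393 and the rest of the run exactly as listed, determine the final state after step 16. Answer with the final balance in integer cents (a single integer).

state after step 10 := balance=474393
11. pay 73562 -> balance=410176
12. pay 62587 -> balance=355669
13. pay 76450 -> balance=286225
14. pay 69147 -> balance=222716
15. pay 75824 -> balance=151279
16. pay 74452 -> balance=79807

79807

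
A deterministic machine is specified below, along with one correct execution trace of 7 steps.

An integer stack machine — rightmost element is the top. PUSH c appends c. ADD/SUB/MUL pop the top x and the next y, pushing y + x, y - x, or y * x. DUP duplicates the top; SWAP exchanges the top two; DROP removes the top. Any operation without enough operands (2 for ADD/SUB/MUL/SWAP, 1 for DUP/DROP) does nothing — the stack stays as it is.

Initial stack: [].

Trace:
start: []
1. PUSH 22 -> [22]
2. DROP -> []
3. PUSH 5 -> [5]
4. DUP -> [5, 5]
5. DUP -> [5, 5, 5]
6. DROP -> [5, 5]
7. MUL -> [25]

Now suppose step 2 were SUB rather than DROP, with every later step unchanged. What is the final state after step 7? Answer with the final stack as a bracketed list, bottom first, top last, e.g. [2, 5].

(re-executing from step 2 with the substitution; state before step 2: [22])
2. SUB -> [22]
3. PUSH 5 -> [22, 5]
4. DUP -> [22, 5, 5]
5. DUP -> [22, 5, 5, 5]
6. DROP -> [22, 5, 5]
7. MUL -> [22, 25]

[22, 25]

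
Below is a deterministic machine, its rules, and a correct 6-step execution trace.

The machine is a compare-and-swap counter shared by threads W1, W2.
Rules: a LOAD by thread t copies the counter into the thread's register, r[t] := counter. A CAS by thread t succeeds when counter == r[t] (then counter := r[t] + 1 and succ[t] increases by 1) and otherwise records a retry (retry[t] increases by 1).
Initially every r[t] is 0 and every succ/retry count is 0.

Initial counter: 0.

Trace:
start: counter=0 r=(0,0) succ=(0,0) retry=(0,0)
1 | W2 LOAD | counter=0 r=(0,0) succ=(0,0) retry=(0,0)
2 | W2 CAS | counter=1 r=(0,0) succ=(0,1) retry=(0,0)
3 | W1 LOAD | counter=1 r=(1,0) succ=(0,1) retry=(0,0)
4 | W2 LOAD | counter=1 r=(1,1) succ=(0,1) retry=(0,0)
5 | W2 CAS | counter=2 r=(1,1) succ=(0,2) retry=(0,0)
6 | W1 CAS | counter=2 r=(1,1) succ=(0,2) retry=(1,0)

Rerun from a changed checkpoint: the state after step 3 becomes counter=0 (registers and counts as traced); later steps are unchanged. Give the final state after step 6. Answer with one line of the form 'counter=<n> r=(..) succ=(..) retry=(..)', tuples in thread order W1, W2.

state after step 3 := counter=0 r=(1,0) succ=(0,1) retry=(0,0)
4 | W2 LOAD | counter=0 r=(1,0) succ=(0,1) retry=(0,0)
5 | W2 CAS | counter=1 r=(1,0) succ=(0,2) retry=(0,0)
6 | W1 CAS | counter=2 r=(1,0) succ=(1,2) retry=(0,0)

counter=2 r=(1,0) succ=(1,2) retry=(0,0)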